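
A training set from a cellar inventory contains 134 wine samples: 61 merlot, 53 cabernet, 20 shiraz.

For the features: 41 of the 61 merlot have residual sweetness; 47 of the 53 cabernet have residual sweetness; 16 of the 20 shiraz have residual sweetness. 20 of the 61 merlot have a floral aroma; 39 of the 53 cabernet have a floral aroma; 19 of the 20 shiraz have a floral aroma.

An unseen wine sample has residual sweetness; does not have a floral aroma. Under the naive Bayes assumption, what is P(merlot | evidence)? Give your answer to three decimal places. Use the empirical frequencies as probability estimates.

merlot: (61/134) × (41/61) × (41/61) ≈ 0.205652
cabernet: (53/134) × (47/53) × (14/53) ≈ 0.09265
shiraz: (20/134) × (16/20) × (1/20) ≈ 0.00597015
P(merlot | x) = 0.205652 / 0.30427215 ≈ 0.676

0.676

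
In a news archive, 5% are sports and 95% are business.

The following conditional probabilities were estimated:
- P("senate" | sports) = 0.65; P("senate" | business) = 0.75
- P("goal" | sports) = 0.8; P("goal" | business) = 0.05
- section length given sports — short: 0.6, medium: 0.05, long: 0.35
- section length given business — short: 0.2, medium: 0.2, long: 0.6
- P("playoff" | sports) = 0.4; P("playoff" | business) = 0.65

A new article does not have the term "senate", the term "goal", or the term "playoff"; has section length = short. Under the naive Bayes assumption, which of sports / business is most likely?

business

sports: 0.05 × (1−0.65) × (1−0.8) × 0.6 × (1−0.4) = 0.00126
business: 0.95 × (1−0.75) × (1−0.05) × 0.2 × (1−0.65) = 0.01579375
Highest score → business.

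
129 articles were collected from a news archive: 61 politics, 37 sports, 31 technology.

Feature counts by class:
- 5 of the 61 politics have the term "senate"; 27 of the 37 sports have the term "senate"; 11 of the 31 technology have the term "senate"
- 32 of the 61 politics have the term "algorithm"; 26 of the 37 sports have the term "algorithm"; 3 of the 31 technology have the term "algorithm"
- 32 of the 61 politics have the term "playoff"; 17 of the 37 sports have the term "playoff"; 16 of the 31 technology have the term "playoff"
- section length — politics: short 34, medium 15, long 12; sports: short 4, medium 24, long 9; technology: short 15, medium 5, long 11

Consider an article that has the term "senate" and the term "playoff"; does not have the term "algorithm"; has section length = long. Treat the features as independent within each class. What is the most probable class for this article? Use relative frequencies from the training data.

politics: (61/129) × (5/61) × (29/61) × (32/61) × (12/61) ≈ 0.0019016
sports: (37/129) × (27/37) × (11/37) × (17/37) × (9/37) ≈ 0.00695429
technology: (31/129) × (11/31) × (28/31) × (16/31) × (11/31) ≈ 0.0141055
Highest score → technology.

technology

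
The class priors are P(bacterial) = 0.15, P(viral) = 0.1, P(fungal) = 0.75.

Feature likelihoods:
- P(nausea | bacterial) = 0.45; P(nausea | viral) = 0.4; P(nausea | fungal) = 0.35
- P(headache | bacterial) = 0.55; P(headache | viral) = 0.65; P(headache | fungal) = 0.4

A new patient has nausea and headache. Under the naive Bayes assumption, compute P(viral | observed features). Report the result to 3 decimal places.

bacterial: 0.15 × 0.45 × 0.55 = 0.037125
viral: 0.1 × 0.4 × 0.65 = 0.026
fungal: 0.75 × 0.35 × 0.4 = 0.105
P(viral | x) = 0.026 / 0.168125 ≈ 0.155

0.155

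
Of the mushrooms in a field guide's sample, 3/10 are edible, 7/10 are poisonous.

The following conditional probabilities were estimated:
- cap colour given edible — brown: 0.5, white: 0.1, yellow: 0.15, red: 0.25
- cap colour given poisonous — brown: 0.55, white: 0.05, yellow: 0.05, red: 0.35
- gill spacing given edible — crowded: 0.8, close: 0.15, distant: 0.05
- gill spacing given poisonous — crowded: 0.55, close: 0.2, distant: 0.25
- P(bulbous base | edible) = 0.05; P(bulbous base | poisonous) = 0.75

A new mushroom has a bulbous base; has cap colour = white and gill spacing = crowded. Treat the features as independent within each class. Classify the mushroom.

edible: 0.3 × 0.1 × 0.8 × 0.05 = 0.0012
poisonous: 0.7 × 0.05 × 0.55 × 0.75 = 0.0144375
Highest score → poisonous.

poisonous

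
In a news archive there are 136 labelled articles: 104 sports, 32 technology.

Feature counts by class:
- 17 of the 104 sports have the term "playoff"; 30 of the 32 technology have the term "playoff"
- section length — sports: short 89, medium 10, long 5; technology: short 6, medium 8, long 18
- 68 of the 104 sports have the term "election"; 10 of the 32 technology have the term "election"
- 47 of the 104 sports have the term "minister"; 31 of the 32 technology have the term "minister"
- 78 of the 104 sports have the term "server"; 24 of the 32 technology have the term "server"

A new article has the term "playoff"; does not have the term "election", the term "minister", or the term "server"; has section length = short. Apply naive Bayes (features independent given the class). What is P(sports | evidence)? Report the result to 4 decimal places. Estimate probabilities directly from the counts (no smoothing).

0.9581

sports: (104/136) × (17/104) × (89/104) × (36/104) × (57/104) × (26/104) ≈ 0.00507361
technology: (32/136) × (30/32) × (6/32) × (22/32) × (1/32) × (8/32) ≈ 0.00022215
P(sports | x) = 0.00507361 / 0.00529576 ≈ 0.9581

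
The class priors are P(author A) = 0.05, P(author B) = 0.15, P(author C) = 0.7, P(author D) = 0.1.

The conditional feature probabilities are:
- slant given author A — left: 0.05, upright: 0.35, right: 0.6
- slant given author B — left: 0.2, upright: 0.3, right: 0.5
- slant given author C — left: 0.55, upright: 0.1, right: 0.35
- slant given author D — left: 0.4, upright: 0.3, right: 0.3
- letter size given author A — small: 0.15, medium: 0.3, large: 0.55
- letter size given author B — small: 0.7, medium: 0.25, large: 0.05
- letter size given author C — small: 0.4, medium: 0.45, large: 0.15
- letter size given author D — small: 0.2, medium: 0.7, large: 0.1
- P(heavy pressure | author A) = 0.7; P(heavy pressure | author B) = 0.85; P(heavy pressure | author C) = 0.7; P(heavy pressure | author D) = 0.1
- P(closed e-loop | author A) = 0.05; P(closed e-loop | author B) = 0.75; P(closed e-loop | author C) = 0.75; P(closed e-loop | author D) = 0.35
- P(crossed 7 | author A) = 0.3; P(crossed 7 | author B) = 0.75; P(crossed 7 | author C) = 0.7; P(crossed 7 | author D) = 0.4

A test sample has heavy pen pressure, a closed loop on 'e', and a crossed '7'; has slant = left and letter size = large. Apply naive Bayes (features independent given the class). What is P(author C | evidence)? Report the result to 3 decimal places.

author A: 0.05 × 0.05 × 0.55 × 0.7 × 0.05 × 0.3 = 0.0000144375
author B: 0.15 × 0.2 × 0.05 × 0.85 × 0.75 × 0.75 = 0.0007171875
author C: 0.7 × 0.55 × 0.15 × 0.7 × 0.75 × 0.7 = 0.021223125
author D: 0.1 × 0.4 × 0.1 × 0.1 × 0.35 × 0.4 = 0.000056
P(author C | x) = 0.021223125 / 0.02201075 ≈ 0.964

0.964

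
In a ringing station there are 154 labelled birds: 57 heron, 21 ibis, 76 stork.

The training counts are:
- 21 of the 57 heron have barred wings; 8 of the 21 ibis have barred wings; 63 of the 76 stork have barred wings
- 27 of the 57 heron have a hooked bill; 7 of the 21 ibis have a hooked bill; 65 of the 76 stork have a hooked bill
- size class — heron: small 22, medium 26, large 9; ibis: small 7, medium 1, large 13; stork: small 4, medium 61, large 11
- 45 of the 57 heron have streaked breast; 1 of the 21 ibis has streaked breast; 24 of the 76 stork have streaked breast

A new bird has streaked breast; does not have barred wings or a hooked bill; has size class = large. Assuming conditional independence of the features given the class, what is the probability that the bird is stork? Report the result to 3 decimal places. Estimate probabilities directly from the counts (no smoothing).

0.032

heron: (57/154) × (36/57) × (30/57) × (9/57) × (45/57) ≈ 0.0153368
ibis: (21/154) × (13/21) × (14/21) × (13/21) × (1/21) ≈ 0.00165896
stork: (76/154) × (13/76) × (11/76) × (11/76) × (24/76) ≈ 0.000558443
P(stork | x) = 0.000558443 / 0.017554203 ≈ 0.032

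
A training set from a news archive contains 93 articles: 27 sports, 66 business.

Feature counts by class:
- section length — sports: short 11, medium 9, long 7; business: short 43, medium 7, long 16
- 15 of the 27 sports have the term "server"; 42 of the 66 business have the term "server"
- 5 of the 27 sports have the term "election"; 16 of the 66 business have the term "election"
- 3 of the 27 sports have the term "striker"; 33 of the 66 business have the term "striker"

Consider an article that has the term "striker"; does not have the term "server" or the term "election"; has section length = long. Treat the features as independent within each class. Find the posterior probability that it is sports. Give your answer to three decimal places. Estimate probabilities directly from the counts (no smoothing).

0.113

sports: (27/93) × (7/27) × (12/27) × (22/27) × (3/27) ≈ 0.00302865
business: (66/93) × (16/66) × (24/66) × (50/66) × (33/66) ≈ 0.0236974
P(sports | x) = 0.00302865 / 0.02672605 ≈ 0.113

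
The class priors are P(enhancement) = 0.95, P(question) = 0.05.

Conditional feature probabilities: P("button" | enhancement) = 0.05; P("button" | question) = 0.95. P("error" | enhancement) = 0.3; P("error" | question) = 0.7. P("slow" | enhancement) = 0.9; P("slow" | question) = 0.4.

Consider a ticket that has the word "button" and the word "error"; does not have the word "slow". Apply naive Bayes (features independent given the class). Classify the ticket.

question

enhancement: 0.95 × 0.05 × 0.3 × (1−0.9) = 0.001425
question: 0.05 × 0.95 × 0.7 × (1−0.4) = 0.01995
Highest score → question.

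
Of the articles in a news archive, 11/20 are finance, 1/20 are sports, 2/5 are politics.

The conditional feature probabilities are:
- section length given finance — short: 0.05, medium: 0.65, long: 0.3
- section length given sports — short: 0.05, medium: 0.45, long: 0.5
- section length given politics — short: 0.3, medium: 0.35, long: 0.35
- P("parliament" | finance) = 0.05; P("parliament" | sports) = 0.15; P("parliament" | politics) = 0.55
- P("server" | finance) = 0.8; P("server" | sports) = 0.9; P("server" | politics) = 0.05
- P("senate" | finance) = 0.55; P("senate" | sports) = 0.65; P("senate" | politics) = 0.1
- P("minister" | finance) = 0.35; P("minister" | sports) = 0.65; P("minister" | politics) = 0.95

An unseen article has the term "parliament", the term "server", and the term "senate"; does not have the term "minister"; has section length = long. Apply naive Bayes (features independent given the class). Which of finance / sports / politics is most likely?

finance: 0.55 × 0.3 × 0.05 × 0.8 × 0.55 × (1−0.35) = 0.0023595
sports: 0.05 × 0.5 × 0.15 × 0.9 × 0.65 × (1−0.65) = 0.0007678125
politics: 0.4 × 0.35 × 0.55 × 0.05 × 0.1 × (1−0.95) = 0.00001925
Highest score → finance.

finance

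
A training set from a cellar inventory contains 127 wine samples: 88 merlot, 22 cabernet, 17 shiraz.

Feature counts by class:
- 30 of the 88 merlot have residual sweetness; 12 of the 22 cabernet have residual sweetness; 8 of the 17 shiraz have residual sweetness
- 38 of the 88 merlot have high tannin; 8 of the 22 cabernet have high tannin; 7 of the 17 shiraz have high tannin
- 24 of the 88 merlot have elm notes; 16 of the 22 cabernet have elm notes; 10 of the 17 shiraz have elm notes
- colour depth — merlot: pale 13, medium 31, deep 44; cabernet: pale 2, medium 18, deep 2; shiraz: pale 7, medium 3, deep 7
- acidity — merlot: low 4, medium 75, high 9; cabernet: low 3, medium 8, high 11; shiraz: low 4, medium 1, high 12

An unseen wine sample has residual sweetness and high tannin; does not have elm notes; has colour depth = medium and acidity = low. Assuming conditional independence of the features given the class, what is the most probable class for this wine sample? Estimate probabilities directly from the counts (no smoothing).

merlot: (88/127) × (30/88) × (38/88) × (64/88) × (31/88) × (4/88) ≈ 0.00118788
cabernet: (22/127) × (12/22) × (8/22) × (6/22) × (18/22) × (3/22) ≈ 0.00104549
shiraz: (17/127) × (8/17) × (7/17) × (7/17) × (3/17) × (4/17) ≈ 0.000443474
Highest score → merlot.

merlot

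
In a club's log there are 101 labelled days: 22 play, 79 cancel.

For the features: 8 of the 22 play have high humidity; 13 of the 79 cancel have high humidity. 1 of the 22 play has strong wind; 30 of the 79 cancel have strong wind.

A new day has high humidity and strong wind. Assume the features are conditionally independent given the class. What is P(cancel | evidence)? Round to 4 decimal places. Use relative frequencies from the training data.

0.9314

play: (22/101) × (8/22) × (1/22) ≈ 0.00360036
cancel: (79/101) × (13/79) × (30/79) ≈ 0.0488783
P(cancel | x) = 0.0488783 / 0.05247866 ≈ 0.9314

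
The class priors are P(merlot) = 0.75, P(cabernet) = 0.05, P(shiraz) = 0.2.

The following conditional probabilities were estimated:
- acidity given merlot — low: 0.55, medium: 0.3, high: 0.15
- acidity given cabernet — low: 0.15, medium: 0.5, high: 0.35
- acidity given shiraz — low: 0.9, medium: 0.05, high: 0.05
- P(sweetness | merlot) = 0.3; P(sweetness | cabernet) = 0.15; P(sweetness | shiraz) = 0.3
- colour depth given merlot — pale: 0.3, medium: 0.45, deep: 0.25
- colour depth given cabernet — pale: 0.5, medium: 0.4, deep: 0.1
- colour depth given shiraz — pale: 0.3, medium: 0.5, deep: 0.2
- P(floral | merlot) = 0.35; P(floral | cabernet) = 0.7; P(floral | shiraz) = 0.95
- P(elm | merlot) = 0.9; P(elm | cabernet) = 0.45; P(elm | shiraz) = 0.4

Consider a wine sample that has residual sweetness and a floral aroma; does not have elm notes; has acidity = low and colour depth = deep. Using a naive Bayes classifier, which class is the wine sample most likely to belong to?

shiraz

merlot: 0.75 × 0.55 × 0.3 × 0.25 × 0.35 × (1−0.9) = 0.0010828125
cabernet: 0.05 × 0.15 × 0.15 × 0.1 × 0.7 × (1−0.45) = 0.0000433125
shiraz: 0.2 × 0.9 × 0.3 × 0.2 × 0.95 × (1−0.4) = 0.006156
Highest score → shiraz.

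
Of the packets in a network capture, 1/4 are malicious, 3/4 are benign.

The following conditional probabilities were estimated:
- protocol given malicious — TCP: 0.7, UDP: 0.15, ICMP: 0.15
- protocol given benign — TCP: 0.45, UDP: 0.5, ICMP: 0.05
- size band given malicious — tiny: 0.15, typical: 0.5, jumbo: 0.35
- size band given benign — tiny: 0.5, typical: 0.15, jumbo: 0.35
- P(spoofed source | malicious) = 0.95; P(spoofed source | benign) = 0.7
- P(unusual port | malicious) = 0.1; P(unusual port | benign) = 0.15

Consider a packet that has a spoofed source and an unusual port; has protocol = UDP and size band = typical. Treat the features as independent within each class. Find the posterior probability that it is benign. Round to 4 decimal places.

malicious: 0.25 × 0.15 × 0.5 × 0.95 × 0.1 = 0.00178125
benign: 0.75 × 0.5 × 0.15 × 0.7 × 0.15 = 0.00590625
P(benign | x) = 0.00590625 / 0.0076875 ≈ 0.7683

0.7683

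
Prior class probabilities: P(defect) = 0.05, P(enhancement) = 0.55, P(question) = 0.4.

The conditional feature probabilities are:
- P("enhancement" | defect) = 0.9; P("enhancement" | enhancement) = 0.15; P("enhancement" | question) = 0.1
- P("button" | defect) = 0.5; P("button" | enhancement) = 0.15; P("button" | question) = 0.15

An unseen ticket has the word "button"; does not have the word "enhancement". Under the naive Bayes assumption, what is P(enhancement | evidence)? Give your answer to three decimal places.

0.554

defect: 0.05 × (1−0.9) × 0.5 = 0.0025
enhancement: 0.55 × (1−0.15) × 0.15 = 0.070125
question: 0.4 × (1−0.1) × 0.15 = 0.054
P(enhancement | x) = 0.070125 / 0.126625 ≈ 0.554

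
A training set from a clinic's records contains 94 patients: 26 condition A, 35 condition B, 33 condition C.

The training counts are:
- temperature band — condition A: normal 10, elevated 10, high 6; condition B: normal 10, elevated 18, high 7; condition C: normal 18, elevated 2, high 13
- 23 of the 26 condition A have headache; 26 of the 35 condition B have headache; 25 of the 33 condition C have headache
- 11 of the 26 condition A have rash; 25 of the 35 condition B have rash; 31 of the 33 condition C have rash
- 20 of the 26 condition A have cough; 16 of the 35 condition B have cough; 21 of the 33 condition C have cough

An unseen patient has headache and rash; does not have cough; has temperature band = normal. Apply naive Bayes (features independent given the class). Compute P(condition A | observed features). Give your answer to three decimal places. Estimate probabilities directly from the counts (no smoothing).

condition A: (26/94) × (10/26) × (23/26) × (11/26) × (6/26) ≈ 0.00918806
condition B: (35/94) × (10/35) × (26/35) × (25/35) × (19/35) ≈ 0.0306433
condition C: (33/94) × (18/33) × (25/33) × (31/33) × (12/33) ≈ 0.0495548
P(condition A | x) = 0.00918806 / 0.08938616 ≈ 0.103

0.103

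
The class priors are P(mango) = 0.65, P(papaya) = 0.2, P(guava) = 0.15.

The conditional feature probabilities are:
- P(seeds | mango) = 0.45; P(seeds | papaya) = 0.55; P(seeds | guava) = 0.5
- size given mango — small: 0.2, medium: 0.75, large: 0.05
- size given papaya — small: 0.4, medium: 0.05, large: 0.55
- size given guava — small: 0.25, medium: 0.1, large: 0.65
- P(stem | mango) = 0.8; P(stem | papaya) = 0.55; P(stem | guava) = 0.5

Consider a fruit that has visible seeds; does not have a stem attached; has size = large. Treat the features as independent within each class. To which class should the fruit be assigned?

papaya

mango: 0.65 × 0.45 × 0.05 × (1−0.8) = 0.002925
papaya: 0.2 × 0.55 × 0.55 × (1−0.55) = 0.027225
guava: 0.15 × 0.5 × 0.65 × (1−0.5) = 0.024375
Highest score → papaya.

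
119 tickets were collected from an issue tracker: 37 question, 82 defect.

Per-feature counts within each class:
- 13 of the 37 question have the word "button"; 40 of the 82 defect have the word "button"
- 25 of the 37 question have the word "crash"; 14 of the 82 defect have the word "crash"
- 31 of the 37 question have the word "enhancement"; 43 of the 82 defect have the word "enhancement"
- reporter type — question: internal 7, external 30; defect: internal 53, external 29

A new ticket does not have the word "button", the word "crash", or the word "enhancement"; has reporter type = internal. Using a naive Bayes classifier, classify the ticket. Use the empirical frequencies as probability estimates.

defect

question: (37/119) × (24/37) × (12/37) × (6/37) × (7/37) ≈ 0.00200673
defect: (82/119) × (42/82) × (68/82) × (39/82) × (53/82) ≈ 0.0899726
Highest score → defect.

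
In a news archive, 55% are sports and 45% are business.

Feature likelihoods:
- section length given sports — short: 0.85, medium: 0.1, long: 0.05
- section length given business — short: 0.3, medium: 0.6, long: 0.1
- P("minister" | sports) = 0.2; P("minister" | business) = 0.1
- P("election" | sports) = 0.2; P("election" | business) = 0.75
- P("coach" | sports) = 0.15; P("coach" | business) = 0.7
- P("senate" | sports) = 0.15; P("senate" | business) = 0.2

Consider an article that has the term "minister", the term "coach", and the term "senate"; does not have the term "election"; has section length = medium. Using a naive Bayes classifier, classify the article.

sports: 0.55 × 0.1 × 0.2 × (1−0.2) × 0.15 × 0.15 = 0.000198
business: 0.45 × 0.6 × 0.1 × (1−0.75) × 0.7 × 0.2 = 0.000945
Highest score → business.

business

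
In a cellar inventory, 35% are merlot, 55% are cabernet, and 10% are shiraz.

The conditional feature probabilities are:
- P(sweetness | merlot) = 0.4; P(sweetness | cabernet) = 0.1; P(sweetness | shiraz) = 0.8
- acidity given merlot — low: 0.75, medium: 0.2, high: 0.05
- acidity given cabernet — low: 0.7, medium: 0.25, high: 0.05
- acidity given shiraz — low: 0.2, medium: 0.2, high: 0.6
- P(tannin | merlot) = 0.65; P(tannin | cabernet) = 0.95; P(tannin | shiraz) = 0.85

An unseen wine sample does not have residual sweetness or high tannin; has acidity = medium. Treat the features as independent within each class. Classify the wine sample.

merlot

merlot: 0.35 × (1−0.4) × 0.2 × (1−0.65) = 0.0147
cabernet: 0.55 × (1−0.1) × 0.25 × (1−0.95) = 0.0061875
shiraz: 0.1 × (1−0.8) × 0.2 × (1−0.85) = 0.0006
Highest score → merlot.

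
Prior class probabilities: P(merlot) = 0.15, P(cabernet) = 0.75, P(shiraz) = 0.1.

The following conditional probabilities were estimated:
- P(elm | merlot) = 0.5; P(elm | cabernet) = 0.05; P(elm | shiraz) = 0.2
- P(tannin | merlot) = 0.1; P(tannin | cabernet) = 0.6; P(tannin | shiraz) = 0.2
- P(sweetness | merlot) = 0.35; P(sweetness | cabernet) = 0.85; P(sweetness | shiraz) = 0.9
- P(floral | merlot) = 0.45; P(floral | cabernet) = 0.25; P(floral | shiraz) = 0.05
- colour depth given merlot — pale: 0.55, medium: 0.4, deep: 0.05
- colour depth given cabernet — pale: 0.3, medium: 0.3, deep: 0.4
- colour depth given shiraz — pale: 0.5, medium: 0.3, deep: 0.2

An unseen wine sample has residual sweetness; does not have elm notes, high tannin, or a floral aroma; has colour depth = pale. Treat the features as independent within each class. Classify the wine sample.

cabernet

merlot: 0.15 × (1−0.5) × (1−0.1) × 0.35 × (1−0.45) × 0.55 = 0.0071465625
cabernet: 0.75 × (1−0.05) × (1−0.6) × 0.85 × (1−0.25) × 0.3 = 0.05450625
shiraz: 0.1 × (1−0.2) × (1−0.2) × 0.9 × (1−0.05) × 0.5 = 0.02736
Highest score → cabernet.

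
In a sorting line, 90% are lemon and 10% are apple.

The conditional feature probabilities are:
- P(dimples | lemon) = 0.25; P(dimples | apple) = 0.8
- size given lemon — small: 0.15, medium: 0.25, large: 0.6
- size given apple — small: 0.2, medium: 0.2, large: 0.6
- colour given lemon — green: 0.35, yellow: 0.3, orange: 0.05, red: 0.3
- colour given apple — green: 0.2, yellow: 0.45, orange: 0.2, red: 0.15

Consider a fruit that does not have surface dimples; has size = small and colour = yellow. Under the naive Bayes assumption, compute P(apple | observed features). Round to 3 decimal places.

0.056

lemon: 0.9 × (1−0.25) × 0.15 × 0.3 = 0.030375
apple: 0.1 × (1−0.8) × 0.2 × 0.45 = 0.0018
P(apple | x) = 0.0018 / 0.032175 ≈ 0.056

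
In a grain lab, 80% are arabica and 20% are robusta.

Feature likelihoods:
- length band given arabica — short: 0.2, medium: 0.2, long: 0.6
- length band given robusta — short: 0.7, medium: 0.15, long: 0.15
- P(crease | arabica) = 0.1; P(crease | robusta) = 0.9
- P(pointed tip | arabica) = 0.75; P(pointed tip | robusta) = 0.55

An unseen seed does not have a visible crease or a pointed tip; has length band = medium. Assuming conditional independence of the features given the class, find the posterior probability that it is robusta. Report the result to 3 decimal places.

arabica: 0.8 × 0.2 × (1−0.1) × (1−0.75) = 0.036
robusta: 0.2 × 0.15 × (1−0.9) × (1−0.55) = 0.00135
P(robusta | x) = 0.00135 / 0.03735 ≈ 0.036

0.036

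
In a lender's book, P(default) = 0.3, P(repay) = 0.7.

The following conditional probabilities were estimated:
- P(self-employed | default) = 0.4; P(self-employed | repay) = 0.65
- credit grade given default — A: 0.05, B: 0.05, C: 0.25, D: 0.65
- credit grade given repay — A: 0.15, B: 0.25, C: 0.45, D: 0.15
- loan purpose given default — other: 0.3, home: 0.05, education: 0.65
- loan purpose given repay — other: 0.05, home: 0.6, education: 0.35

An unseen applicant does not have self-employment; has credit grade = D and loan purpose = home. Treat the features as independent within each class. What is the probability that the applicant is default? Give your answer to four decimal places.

0.2097

default: 0.3 × (1−0.4) × 0.65 × 0.05 = 0.00585
repay: 0.7 × (1−0.65) × 0.15 × 0.6 = 0.02205
P(default | x) = 0.00585 / 0.0279 ≈ 0.2097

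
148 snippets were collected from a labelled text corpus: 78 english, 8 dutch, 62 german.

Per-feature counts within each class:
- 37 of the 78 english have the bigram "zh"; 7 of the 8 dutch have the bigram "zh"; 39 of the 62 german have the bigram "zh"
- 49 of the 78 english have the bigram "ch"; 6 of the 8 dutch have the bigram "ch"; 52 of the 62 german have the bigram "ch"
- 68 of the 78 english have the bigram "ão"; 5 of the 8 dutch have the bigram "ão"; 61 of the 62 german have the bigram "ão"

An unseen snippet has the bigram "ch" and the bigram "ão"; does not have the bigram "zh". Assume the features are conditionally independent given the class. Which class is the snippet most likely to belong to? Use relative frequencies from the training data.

english

english: (78/148) × (41/78) × (49/78) × (68/78) ≈ 0.151718
dutch: (8/148) × (1/8) × (6/8) × (5/8) ≈ 0.00316723
german: (62/148) × (23/62) × (52/62) × (61/62) ≈ 0.128238
Highest score → english.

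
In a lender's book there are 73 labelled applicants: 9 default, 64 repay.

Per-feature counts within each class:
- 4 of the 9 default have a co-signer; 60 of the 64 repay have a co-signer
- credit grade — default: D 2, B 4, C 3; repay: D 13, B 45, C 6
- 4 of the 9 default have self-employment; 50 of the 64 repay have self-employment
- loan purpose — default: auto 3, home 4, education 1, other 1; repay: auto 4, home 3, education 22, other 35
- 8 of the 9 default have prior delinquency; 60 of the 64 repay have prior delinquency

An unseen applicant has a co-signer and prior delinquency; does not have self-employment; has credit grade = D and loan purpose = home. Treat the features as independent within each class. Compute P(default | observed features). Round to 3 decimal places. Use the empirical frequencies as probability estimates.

0.625

default: (9/73) × (4/9) × (2/9) × (5/9) × (4/9) × (8/9) ≈ 0.0026725
repay: (64/73) × (60/64) × (13/64) × (14/64) × (3/64) × (60/64) ≈ 0.00160492
P(default | x) = 0.0026725 / 0.00427742 ≈ 0.625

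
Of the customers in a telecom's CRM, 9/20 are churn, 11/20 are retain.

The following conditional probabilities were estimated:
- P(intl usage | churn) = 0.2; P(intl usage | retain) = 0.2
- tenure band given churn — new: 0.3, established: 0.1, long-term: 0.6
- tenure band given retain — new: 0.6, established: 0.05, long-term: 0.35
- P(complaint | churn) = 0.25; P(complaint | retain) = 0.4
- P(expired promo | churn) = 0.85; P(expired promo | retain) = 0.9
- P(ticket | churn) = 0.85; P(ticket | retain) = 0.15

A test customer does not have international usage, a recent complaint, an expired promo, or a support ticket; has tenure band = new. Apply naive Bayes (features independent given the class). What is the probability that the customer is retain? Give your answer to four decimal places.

0.8808

churn: 0.45 × (1−0.2) × 0.3 × (1−0.25) × (1−0.85) × (1−0.85) = 0.0018225
retain: 0.55 × (1−0.2) × 0.6 × (1−0.4) × (1−0.9) × (1−0.15) = 0.013464
P(retain | x) = 0.013464 / 0.0152865 ≈ 0.8808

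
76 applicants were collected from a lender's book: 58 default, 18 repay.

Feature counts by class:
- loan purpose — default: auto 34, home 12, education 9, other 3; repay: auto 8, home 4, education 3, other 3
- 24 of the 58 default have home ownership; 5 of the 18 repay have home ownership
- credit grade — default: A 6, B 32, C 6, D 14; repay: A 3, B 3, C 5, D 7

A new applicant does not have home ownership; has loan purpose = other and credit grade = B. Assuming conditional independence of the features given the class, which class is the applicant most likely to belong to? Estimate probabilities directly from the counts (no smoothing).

default

default: (58/76) × (3/58) × (34/58) × (32/58) ≈ 0.0127668
repay: (18/76) × (3/18) × (13/18) × (3/18) ≈ 0.00475146
Highest score → default.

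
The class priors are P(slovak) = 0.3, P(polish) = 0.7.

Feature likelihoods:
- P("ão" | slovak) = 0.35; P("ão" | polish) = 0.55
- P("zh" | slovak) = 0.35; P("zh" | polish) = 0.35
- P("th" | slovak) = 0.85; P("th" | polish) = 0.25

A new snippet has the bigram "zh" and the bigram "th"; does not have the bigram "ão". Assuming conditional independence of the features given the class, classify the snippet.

slovak

slovak: 0.3 × (1−0.35) × 0.35 × 0.85 = 0.0580125
polish: 0.7 × (1−0.55) × 0.35 × 0.25 = 0.0275625
Highest score → slovak.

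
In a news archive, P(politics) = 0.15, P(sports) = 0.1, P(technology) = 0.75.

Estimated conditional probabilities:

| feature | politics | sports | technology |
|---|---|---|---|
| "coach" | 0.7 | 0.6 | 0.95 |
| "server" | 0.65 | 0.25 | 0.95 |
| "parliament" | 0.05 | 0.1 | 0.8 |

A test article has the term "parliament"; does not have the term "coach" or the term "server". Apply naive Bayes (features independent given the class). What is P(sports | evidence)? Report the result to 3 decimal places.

0.567

politics: 0.15 × (1−0.7) × (1−0.65) × 0.05 = 0.0007875
sports: 0.1 × (1−0.6) × (1−0.25) × 0.1 = 0.003
technology: 0.75 × (1−0.95) × (1−0.95) × 0.8 = 0.0015
P(sports | x) = 0.003 / 0.0052875 ≈ 0.567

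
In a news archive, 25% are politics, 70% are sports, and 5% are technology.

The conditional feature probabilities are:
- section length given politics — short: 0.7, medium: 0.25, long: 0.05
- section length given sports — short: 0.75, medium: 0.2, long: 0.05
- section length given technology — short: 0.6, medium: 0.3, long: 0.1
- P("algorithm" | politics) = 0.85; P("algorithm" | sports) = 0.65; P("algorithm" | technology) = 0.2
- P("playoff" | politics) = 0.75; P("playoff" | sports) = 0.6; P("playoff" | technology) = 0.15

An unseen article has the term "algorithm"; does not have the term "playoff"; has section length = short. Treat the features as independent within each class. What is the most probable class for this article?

sports

politics: 0.25 × 0.7 × 0.85 × (1−0.75) = 0.0371875
sports: 0.7 × 0.75 × 0.65 × (1−0.6) = 0.1365
technology: 0.05 × 0.6 × 0.2 × (1−0.15) = 0.0051
Highest score → sports.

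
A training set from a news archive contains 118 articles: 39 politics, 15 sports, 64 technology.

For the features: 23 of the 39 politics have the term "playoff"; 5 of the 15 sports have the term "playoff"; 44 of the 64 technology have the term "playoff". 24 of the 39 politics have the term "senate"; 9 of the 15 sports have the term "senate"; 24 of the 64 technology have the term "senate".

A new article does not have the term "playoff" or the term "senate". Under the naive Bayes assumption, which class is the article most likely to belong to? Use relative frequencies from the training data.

technology

politics: (39/118) × (16/39) × (15/39) ≈ 0.0521512
sports: (15/118) × (10/15) × (6/15) ≈ 0.0338983
technology: (64/118) × (20/64) × (40/64) ≈ 0.105932
Highest score → technology.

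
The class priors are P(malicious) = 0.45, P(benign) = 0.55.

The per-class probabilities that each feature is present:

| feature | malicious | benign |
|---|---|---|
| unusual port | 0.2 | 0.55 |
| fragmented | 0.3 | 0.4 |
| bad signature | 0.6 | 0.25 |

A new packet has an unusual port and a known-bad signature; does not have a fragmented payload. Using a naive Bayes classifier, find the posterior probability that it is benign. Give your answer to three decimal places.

0.546

malicious: 0.45 × 0.2 × (1−0.3) × 0.6 = 0.0378
benign: 0.55 × 0.55 × (1−0.4) × 0.25 = 0.045375
P(benign | x) = 0.045375 / 0.083175 ≈ 0.546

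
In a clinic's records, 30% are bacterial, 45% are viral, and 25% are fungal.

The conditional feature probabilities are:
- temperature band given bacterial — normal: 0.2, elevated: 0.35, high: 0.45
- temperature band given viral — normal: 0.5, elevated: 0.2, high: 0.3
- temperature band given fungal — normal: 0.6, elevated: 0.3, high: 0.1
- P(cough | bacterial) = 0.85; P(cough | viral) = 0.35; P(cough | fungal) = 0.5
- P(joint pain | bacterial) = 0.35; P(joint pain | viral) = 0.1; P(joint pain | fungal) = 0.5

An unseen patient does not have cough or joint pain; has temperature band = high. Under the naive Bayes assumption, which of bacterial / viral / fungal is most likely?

viral

bacterial: 0.3 × 0.45 × (1−0.85) × (1−0.35) = 0.0131625
viral: 0.45 × 0.3 × (1−0.35) × (1−0.1) = 0.078975
fungal: 0.25 × 0.1 × (1−0.5) × (1−0.5) = 0.00625
Highest score → viral.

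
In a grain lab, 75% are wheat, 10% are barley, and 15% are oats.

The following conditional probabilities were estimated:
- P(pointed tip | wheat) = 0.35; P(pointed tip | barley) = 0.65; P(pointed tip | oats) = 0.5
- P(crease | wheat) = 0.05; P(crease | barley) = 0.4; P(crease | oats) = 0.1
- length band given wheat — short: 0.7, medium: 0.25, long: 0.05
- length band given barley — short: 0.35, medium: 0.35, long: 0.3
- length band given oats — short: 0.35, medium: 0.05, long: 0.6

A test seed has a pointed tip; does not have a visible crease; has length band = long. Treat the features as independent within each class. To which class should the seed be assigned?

oats

wheat: 0.75 × 0.35 × (1−0.05) × 0.05 = 0.01246875
barley: 0.1 × 0.65 × (1−0.4) × 0.3 = 0.0117
oats: 0.15 × 0.5 × (1−0.1) × 0.6 = 0.0405
Highest score → oats.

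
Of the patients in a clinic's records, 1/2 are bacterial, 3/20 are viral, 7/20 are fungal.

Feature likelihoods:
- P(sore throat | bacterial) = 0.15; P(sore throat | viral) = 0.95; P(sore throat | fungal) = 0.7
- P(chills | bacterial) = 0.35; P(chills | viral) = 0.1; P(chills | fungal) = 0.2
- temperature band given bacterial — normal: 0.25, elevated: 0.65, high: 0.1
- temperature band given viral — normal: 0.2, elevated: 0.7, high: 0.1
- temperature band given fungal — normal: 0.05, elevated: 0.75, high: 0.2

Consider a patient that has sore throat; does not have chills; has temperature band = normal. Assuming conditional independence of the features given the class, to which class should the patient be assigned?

viral

bacterial: 0.5 × 0.15 × (1−0.35) × 0.25 = 0.0121875
viral: 0.15 × 0.95 × (1−0.1) × 0.2 = 0.02565
fungal: 0.35 × 0.7 × (1−0.2) × 0.05 = 0.0098
Highest score → viral.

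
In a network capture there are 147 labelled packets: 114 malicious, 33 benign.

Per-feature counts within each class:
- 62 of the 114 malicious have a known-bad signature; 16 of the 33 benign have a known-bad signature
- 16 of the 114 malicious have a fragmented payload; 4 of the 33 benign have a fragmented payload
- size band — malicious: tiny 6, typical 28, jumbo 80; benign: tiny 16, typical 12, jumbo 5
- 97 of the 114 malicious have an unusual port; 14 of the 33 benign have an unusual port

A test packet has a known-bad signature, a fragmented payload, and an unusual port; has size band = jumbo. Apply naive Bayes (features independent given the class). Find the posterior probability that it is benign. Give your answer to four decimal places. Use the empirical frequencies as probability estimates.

0.0234

malicious: (114/147) × (62/114) × (16/114) × (80/114) × (97/114) ≈ 0.0353461
benign: (33/147) × (16/33) × (4/33) × (5/33) × (14/33) ≈ 0.000848045
P(benign | x) = 0.000848045 / 0.036194145 ≈ 0.0234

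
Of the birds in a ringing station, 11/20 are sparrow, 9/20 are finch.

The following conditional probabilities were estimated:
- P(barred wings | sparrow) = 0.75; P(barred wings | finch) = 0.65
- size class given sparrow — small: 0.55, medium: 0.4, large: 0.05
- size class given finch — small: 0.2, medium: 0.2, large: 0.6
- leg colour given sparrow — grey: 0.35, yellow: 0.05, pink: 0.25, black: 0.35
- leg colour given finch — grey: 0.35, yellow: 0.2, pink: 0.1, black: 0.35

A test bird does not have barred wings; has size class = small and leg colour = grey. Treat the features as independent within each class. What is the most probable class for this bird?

sparrow: 0.55 × (1−0.75) × 0.55 × 0.35 = 0.02646875
finch: 0.45 × (1−0.65) × 0.2 × 0.35 = 0.011025
Highest score → sparrow.

sparrow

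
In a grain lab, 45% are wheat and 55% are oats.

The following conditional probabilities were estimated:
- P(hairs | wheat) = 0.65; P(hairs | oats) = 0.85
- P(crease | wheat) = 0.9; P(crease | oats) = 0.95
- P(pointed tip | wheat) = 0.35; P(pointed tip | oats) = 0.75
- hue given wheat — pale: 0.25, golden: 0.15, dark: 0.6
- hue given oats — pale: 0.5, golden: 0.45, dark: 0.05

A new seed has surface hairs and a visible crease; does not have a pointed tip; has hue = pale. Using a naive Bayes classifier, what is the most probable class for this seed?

wheat: 0.45 × 0.65 × 0.9 × (1−0.35) × 0.25 = 0.042778125
oats: 0.55 × 0.85 × 0.95 × (1−0.75) × 0.5 = 0.055515625
Highest score → oats.

oats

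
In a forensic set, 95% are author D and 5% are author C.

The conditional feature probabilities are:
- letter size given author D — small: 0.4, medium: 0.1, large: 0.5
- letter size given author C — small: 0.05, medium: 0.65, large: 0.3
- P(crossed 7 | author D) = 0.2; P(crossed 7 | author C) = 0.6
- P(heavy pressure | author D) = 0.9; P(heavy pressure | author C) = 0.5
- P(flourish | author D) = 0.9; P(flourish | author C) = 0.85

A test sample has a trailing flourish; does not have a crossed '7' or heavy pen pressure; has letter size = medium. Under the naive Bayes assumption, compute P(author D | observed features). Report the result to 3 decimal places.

author D: 0.95 × 0.1 × (1−0.2) × (1−0.9) × 0.9 = 0.00684
author C: 0.05 × 0.65 × (1−0.6) × (1−0.5) × 0.85 = 0.005525
P(author D | x) = 0.00684 / 0.012365 ≈ 0.553

0.553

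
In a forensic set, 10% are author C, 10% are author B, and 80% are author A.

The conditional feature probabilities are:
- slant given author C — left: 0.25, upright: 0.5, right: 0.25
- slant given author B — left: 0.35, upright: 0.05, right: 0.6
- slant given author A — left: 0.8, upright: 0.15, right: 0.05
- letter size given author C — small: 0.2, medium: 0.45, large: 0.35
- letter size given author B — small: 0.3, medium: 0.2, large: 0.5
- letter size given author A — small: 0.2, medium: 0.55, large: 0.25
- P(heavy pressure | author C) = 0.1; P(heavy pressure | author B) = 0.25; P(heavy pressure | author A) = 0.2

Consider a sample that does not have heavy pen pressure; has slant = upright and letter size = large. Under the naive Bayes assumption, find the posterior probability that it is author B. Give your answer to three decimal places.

author C: 0.1 × 0.5 × 0.35 × (1−0.1) = 0.01575
author B: 0.1 × 0.05 × 0.5 × (1−0.25) = 0.001875
author A: 0.8 × 0.15 × 0.25 × (1−0.2) = 0.024
P(author B | x) = 0.001875 / 0.041625 ≈ 0.045

0.045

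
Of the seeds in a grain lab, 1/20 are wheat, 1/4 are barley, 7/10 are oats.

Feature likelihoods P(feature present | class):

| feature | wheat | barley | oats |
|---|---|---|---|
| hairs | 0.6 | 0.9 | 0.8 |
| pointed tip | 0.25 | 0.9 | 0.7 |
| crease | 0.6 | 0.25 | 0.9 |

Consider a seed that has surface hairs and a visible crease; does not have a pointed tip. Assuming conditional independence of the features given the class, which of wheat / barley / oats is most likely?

oats

wheat: 0.05 × 0.6 × (1−0.25) × 0.6 = 0.0135
barley: 0.25 × 0.9 × (1−0.9) × 0.25 = 0.005625
oats: 0.7 × 0.8 × (1−0.7) × 0.9 = 0.1512
Highest score → oats.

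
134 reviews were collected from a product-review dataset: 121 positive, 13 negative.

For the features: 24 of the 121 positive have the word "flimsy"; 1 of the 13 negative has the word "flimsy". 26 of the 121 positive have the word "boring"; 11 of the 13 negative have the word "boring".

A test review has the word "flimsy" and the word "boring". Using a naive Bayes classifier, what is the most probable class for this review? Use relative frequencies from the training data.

positive: (121/134) × (24/121) × (26/121) ≈ 0.0384853
negative: (13/134) × (1/13) × (11/13) ≈ 0.00631458
Highest score → positive.

positive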